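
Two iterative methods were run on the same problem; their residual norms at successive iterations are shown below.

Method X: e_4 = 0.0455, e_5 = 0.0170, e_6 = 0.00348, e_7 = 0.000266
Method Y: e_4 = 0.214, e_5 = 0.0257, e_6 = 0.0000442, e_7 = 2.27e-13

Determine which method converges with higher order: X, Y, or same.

Method X: p ≈ ln(0.000266/0.00348)/ln(0.00348/0.0170) ≈ 1.62.
Method Y: p ≈ ln(2.27e-13/0.0000442)/ln(0.0000442/0.0257) ≈ 3.00.
Method Y has the higher order (≈3.0 vs ≈1.6).

Y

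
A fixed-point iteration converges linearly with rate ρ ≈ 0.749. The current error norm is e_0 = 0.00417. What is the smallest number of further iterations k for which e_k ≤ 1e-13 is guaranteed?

85

After k steps, e_k ≈ 0.00417·0.749^k.
Need 0.749^k ≤ 1e-13/0.00417 = 2.39808e-11.
k ≥ ln(2.39808e-11)/ln(0.749) = -24.4538/-0.28902 = 84.609.
Smallest integer k = 85.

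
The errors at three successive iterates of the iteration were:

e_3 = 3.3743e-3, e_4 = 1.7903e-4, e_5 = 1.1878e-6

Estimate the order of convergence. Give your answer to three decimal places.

p ≈ ln(e_5/e_4) / ln(e_4/e_3)
  = ln(1.1878e-6/1.7903e-4) / ln(1.7903e-4/3.3743e-3)
  = ln(0.00663464) / ln(0.0530569)
  = -5.015451 / -2.936390 ≈ 1.708033

1.708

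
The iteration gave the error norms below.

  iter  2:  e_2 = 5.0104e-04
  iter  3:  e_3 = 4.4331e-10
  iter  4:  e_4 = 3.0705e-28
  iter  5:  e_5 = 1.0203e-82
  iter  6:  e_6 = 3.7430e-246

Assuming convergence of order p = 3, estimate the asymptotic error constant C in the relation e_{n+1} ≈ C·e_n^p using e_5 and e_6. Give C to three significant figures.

C ≈ e_6 / e_5^3
  = 3.7430e-246 / (1.0203e-82)^3
  = 3.7430e-246 / 1.06214e-246 ≈ 3.524

3.52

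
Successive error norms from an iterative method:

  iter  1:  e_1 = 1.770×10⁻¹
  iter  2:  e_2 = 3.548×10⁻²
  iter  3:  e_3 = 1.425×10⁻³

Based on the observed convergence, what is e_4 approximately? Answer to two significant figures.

First estimate the order: p ≈ ln(e_3/e_2) / ln(e_2/e_1) = ln(1.425×10⁻³/3.548×10⁻²)/ln(3.548×10⁻²/1.770×10⁻¹) = ln(0.0401635)/ln(0.200452) ≈ 2.0003.
Then e_4 ≈ e_3·(e_3/e_2)^p = 1.425×10⁻³·(0.0401635)^2.0003 = 1.425×10⁻³·0.00161155 ≈ 2.296e-06.

2.3e-6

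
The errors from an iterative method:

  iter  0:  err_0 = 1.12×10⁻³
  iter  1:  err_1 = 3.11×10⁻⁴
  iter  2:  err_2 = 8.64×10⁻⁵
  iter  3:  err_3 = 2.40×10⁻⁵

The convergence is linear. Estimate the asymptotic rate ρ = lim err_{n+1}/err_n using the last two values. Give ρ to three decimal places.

0.278

ρ ≈ err_3/err_2 = 2.40×10⁻⁵/8.64×10⁻⁵ = 0.27778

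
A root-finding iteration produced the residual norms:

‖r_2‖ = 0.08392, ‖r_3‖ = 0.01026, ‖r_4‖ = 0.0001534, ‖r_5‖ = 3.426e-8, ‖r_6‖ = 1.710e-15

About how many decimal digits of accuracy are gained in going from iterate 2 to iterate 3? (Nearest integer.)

1

Digits gained ≈ log₁₀(‖r_2‖/‖r_3‖) = log₁₀(0.08392/0.01026) = log₁₀(8.17934) ≈ 0.913.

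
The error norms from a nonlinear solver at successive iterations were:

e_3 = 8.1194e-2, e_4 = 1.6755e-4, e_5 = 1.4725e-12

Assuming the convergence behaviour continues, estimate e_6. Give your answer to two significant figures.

1.0e-36

First estimate the order: p ≈ ln(e_5/e_4) / ln(e_4/e_3) = ln(1.4725e-12/1.6755e-4)/ln(1.6755e-4/8.1194e-2) = ln(8.78842e-09)/ln(0.00206358) ≈ 3.0000.
Then e_6 ≈ e_5·(e_5/e_4)^p = 1.4725e-12·(8.78842e-09)^3.0000 = 1.4725e-12·6.78785e-25 ≈ 9.995e-37.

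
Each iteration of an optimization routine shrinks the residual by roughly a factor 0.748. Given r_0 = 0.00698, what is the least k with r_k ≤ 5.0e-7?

33

After k steps, r_k ≈ 0.00698·0.748^k.
Need 0.748^k ≤ 5.0e-7/0.00698 = 7.16332e-05.
k ≥ ln(7.16332e-05)/ln(0.748) = -9.5440/-0.29035 = 32.871.
Smallest integer k = 33.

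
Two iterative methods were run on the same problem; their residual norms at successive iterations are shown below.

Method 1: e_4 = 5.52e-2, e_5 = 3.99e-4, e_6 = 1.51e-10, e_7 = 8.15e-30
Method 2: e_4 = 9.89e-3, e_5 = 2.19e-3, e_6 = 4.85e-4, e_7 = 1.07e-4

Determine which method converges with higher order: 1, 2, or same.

1

Method 1: p ≈ ln(8.15e-30/1.51e-10)/ln(1.51e-10/3.99e-4) ≈ 3.00.
Method 2: p ≈ ln(1.07e-4/4.85e-4)/ln(4.85e-4/2.19e-3) ≈ 1.00.
Method 1 has the higher order (≈3.0 vs ≈1.0).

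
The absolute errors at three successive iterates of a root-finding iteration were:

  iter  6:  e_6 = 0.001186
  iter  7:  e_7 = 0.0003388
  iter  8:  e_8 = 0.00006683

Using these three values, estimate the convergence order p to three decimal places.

1.296

p ≈ ln(e_8/e_7) / ln(e_7/e_6)
  = ln(0.00006683/0.0003388) / ln(0.0003388/0.001186)
  = ln(0.197255) / ln(0.285666)
  = -1.623258 / -1.252932 ≈ 1.295568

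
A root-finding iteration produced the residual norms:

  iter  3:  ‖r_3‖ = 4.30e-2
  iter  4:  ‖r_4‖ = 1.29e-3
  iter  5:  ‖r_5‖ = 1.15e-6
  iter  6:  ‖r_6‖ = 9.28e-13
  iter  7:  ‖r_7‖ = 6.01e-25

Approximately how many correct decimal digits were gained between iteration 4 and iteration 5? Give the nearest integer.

Digits gained ≈ log₁₀(‖r_4‖/‖r_5‖) = log₁₀(1.29e-3/1.15e-6) = log₁₀(1121.74) ≈ 3.050.

3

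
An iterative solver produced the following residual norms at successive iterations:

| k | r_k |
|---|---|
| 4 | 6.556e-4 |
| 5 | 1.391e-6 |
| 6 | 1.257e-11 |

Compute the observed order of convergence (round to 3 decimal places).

p ≈ ln(r_6/r_5) / ln(r_5/r_4)
  = ln(1.257e-11/1.391e-6) / ln(1.391e-6/6.556e-4)
  = ln(9.03666e-06) / ln(0.00212172)
  = -11.614221 / -6.155528 ≈ 1.886795

1.887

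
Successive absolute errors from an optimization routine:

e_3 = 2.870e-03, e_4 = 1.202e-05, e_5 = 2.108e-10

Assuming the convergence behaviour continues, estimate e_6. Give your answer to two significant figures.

6.5e-20

First estimate the order: p ≈ ln(e_5/e_4) / ln(e_4/e_3) = ln(2.108e-10/1.202e-05)/ln(1.202e-05/2.870e-03) = ln(1.75374e-05)/ln(0.00418815) ≈ 2.0000.
Then e_6 ≈ e_5·(e_5/e_4)^p = 2.108e-10·(1.75374e-05)^2.0000 = 2.108e-10·3.0756e-10 ≈ 6.483e-20.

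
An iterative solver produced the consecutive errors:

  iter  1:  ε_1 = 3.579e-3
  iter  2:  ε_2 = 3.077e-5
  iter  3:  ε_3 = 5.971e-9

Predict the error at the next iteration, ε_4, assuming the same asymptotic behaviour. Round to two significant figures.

First estimate the order: p ≈ ln(ε_3/ε_2) / ln(ε_2/ε_1) = ln(5.971e-9/3.077e-5)/ln(3.077e-5/3.579e-3) = ln(0.000194053)/ln(0.00859737) ≈ 1.7971.
Then ε_4 ≈ ε_3·(ε_3/ε_2)^p = 5.971e-9·(0.000194053)^1.7971 = 5.971e-9·2.13315e-07 ≈ 1.274e-15.

1.3e-15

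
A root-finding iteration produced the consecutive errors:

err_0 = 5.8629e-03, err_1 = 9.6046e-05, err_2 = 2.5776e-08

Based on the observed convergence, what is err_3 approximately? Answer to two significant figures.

First estimate the order: p ≈ ln(err_2/err_1) / ln(err_1/err_0) = ln(2.5776e-08/9.6046e-05)/ln(9.6046e-05/5.8629e-03) = ln(0.000268371)/ln(0.016382) ≈ 2.0000.
Then err_3 ≈ err_2·(err_2/err_1)^p = 2.5776e-08·(0.000268371)^2.0000 = 2.5776e-08·7.2023e-08 ≈ 1.856e-15.

1.9e-15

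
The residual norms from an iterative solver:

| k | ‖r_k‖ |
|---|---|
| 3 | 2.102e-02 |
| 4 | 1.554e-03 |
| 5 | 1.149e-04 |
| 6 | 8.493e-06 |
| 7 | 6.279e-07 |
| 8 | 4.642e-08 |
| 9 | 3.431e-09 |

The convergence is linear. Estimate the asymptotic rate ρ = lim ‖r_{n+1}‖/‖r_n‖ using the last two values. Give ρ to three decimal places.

0.074

ρ ≈ ‖r_9‖/‖r_8‖ = 3.431e-09/4.642e-08 = 0.07391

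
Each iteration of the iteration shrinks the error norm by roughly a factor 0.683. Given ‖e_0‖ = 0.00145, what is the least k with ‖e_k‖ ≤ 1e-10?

After k steps, ‖e_k‖ ≈ 0.00145·0.683^k.
Need 0.683^k ≤ 1e-10/0.00145 = 6.89655e-08.
k ≥ ln(6.89655e-08)/ln(0.683) = -16.4897/-0.38126 = 43.251.
Smallest integer k = 44.

44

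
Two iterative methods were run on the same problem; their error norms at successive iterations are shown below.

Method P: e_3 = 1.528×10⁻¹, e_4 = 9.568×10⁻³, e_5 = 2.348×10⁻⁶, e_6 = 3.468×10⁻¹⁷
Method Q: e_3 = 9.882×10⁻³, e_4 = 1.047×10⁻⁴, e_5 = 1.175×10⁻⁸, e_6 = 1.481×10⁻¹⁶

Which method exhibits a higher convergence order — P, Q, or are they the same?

P

Method P: p ≈ ln(3.468×10⁻¹⁷/2.348×10⁻⁶)/ln(2.348×10⁻⁶/9.568×10⁻³) ≈ 3.00.
Method Q: p ≈ ln(1.481×10⁻¹⁶/1.175×10⁻⁸)/ln(1.175×10⁻⁸/1.047×10⁻⁴) ≈ 2.00.
Method P has the higher order (≈3.0 vs ≈2.0).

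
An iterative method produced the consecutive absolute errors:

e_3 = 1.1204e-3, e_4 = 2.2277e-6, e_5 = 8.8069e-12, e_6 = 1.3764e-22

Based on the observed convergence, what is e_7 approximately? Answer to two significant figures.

First estimate the order: p ≈ ln(e_6/e_5) / ln(e_5/e_4) = ln(1.3764e-22/8.8069e-12)/ln(8.8069e-12/2.2277e-6) = ln(1.56287e-11)/ln(3.95336e-06) ≈ 2.0000.
Then e_7 ≈ e_6·(e_6/e_5)^p = 1.3764e-22·(1.56287e-11)^2.0000 = 1.3764e-22·2.44256e-22 ≈ 3.362e-44.

3.4e-44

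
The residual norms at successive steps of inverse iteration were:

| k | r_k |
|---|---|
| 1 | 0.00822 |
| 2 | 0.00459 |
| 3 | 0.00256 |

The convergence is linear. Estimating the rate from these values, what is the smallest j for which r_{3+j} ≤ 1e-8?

Rate ρ ≈ r_3/r_2 = 0.00256/0.00459 = 0.5577.
After j more steps, r_{3+j} ≈ 0.00256·ρ^j; need ρ^j ≤ 1e-8/0.00256 = 3.90625e-06.
j ≥ ln(3.90625e-06)/ln(0.5577) = -12.4529/-0.58393 = 21.326.
So 22 more iterations are needed.

22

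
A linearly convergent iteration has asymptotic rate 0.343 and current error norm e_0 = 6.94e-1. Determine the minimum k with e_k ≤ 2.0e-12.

25

After k steps, e_k ≈ 6.94e-1·0.343^k.
Need 0.343^k ≤ 2.0e-12/6.94e-1 = 2.88184e-12.
k ≥ ln(2.88184e-12)/ln(0.343) = -26.5726/-1.07002 = 24.834.
Smallest integer k = 25.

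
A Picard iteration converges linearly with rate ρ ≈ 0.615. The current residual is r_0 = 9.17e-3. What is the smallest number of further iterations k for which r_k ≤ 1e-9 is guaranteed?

33

After k steps, r_k ≈ 9.17e-3·0.615^k.
Need 0.615^k ≤ 1e-9/9.17e-3 = 1.09051e-07.
k ≥ ln(1.09051e-07)/ln(0.615) = -16.0315/-0.48613 = 32.978.
Smallest integer k = 33.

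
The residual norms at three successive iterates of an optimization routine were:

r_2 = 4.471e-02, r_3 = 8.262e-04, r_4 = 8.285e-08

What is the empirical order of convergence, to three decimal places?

2.307

p ≈ ln(r_4/r_3) / ln(r_3/r_2)
  = ln(8.285e-08/8.262e-04) / ln(8.262e-04/4.471e-02)
  = ln(0.000100278) / ln(0.0184791)
  = -9.207564 / -3.991115 ≈ 2.307015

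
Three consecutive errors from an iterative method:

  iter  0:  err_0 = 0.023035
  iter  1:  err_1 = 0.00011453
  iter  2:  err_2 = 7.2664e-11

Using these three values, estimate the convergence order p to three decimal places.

2.691

p ≈ ln(err_2/err_1) / ln(err_1/err_0)
  = ln(7.2664e-11/0.00011453) / ln(0.00011453/0.023035)
  = ln(6.34454e-07) / ln(0.004972)
  = -14.270501 / -5.303933 ≈ 2.690551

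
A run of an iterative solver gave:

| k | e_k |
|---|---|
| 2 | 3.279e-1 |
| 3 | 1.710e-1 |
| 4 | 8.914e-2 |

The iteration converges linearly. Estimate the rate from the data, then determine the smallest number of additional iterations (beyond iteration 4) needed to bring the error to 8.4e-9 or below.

Rate ρ ≈ e_4/e_3 = 8.914e-2/1.710e-1 = 0.5213.
After j more steps, e_{4+j} ≈ 8.914e-2·ρ^j; need ρ^j ≤ 8.4e-9/8.914e-2 = 9.42338e-08.
j ≥ ln(9.42338e-08)/ln(0.5213) = -16.1775/-0.65143 = 24.834.
So 25 more iterations are needed.

25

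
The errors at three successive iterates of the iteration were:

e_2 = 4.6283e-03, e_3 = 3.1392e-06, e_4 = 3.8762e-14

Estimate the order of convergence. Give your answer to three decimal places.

2.496

p ≈ ln(e_4/e_3) / ln(e_3/e_2)
  = ln(3.8762e-14/3.1392e-06) / ln(3.1392e-06/4.6283e-03)
  = ln(1.23477e-08) / ln(0.000678262)
  = -18.209796 / -7.295977 ≈ 2.495868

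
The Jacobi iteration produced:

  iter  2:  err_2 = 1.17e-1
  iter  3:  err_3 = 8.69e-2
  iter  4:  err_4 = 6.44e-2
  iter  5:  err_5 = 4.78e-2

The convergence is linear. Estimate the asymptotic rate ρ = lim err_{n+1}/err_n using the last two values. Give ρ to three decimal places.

0.742

ρ ≈ err_5/err_4 = 4.78e-2/6.44e-2 = 0.74224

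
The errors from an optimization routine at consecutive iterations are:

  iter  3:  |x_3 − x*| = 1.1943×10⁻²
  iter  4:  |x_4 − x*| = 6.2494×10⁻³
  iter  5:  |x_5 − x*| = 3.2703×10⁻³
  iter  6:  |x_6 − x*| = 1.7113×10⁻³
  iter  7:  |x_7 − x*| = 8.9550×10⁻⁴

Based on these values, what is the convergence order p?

Consecutive ratios: |x_7 − x*|/|x_6 − x*| = 8.9550×10⁻⁴/1.7113×10⁻³ = 0.523286, |x_6 − x*|/|x_5 − x*| = 1.7113×10⁻³/3.2703×10⁻³ = 0.523285.
p ≈ ln(0.523286)/ln(0.523285) = -0.6476/-0.6476 ≈ 1.00.
So the convergence is linear (order 1).

1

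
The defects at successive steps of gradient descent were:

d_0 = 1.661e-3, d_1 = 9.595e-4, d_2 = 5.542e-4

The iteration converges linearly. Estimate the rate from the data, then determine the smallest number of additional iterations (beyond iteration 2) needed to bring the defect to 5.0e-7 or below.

13

Rate ρ ≈ d_2/d_1 = 5.542e-4/9.595e-4 = 0.5776.
After j more steps, d_{2+j} ≈ 5.542e-4·ρ^j; need ρ^j ≤ 5.0e-7/5.542e-4 = 0.000902201.
j ≥ ln(0.000902201)/ln(0.5776) = -7.0107/-0.54887 = 12.773.
So 13 more iterations are needed.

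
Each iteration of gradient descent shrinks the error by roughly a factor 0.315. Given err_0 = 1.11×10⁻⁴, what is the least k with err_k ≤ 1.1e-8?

8

After k steps, err_k ≈ 1.11×10⁻⁴·0.315^k.
Need 0.315^k ≤ 1.1e-8/1.11×10⁻⁴ = 9.90991e-05.
k ≥ ln(9.90991e-05)/ln(0.315) = -9.2194/-1.15518 = 7.981.
Smallest integer k = 8.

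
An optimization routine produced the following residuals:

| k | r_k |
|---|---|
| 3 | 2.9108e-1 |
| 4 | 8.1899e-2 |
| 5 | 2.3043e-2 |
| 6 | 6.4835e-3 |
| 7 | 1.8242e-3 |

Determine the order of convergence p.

Consecutive ratios: r_7/r_6 = 1.8242e-3/6.4835e-3 = 0.28136, r_6/r_5 = 6.4835e-3/2.3043e-2 = 0.281365.
p ≈ ln(0.28136)/ln(0.281365) = -1.2681/-1.2681 ≈ 1.00.
So the convergence is linear (order 1).

1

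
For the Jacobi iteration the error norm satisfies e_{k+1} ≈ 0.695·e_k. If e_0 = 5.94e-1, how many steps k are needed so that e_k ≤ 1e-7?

43

After k steps, e_k ≈ 5.94e-1·0.695^k.
Need 0.695^k ≤ 1e-7/5.94e-1 = 1.6835e-07.
k ≥ ln(1.6835e-07)/ln(0.695) = -15.5972/-0.36384 = 42.868.
Smallest integer k = 43.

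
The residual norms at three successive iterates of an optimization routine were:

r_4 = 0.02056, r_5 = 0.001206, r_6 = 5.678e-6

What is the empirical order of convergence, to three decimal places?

1.889

p ≈ ln(r_6/r_5) / ln(r_5/r_4)
  = ln(5.678e-6/0.001206) / ln(0.001206/0.02056)
  = ln(0.00470813) / ln(0.0586576)
  = -5.358464 / -2.836038 ≈ 1.889419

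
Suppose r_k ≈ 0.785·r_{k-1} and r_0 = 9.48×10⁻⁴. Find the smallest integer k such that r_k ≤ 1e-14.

After k steps, r_k ≈ 9.48×10⁻⁴·0.785^k.
Need 0.785^k ≤ 1e-14/9.48×10⁻⁴ = 1.05485e-11.
k ≥ ln(1.05485e-11)/ln(0.785) = -25.2750/-0.24207 = 104.412.
Smallest integer k = 105.

105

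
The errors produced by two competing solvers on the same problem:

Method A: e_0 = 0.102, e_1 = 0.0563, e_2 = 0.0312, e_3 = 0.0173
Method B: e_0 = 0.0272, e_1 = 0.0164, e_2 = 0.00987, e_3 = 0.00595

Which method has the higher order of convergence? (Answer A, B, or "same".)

Method A: p ≈ ln(0.0173/0.0312)/ln(0.0312/0.0563) ≈ 1.00.
Method B: p ≈ ln(0.00595/0.00987)/ln(0.00987/0.0164) ≈ 1.00.
Both orders ≈ 1.0 — effectively the same.

same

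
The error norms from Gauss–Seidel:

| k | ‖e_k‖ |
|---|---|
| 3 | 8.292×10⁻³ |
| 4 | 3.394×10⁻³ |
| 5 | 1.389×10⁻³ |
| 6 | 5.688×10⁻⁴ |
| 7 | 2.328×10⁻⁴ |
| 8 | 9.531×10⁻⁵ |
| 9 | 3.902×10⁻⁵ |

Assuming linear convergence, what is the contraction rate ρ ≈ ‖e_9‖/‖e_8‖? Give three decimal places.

0.409

ρ ≈ ‖e_9‖/‖e_8‖ = 3.902×10⁻⁵/9.531×10⁻⁵ = 0.40940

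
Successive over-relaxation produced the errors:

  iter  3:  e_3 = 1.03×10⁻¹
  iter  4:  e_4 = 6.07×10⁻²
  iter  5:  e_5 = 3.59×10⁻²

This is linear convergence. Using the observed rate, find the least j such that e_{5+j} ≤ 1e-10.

Rate ρ ≈ e_5/e_4 = 3.59×10⁻²/6.07×10⁻² = 0.5914.
After j more steps, e_{5+j} ≈ 3.59×10⁻²·ρ^j; need ρ^j ≤ 1e-10/3.59×10⁻² = 2.78552e-09.
j ≥ ln(2.78552e-09)/ln(0.5914) = -19.6988/-0.52526 = 37.503.
So 38 more iterations are needed.

38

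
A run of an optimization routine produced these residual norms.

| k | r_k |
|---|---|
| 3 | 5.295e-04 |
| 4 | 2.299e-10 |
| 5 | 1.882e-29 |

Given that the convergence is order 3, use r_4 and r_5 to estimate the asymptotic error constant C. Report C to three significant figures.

1.55

C ≈ r_5 / r_4^3
  = 1.882e-29 / (2.299e-10)^3
  = 1.882e-29 / 1.21511e-29 ≈ 1.5488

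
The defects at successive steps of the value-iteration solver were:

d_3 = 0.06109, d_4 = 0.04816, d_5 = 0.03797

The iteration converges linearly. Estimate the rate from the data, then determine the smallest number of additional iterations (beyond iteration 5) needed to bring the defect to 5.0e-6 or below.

Rate ρ ≈ d_5/d_4 = 0.03797/0.04816 = 0.7884.
After j more steps, d_{5+j} ≈ 0.03797·ρ^j; need ρ^j ≤ 5.0e-6/0.03797 = 0.000131683.
j ≥ ln(0.000131683)/ln(0.7884) = -8.9351/-0.23775 = 37.582.
So 38 more iterations are needed.

38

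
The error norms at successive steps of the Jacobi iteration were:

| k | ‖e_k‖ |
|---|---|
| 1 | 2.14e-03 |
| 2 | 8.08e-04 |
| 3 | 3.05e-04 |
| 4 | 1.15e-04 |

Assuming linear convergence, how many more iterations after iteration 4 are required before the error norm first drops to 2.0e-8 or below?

9

Rate ρ ≈ ‖e_4‖/‖e_3‖ = 1.15e-04/3.05e-04 = 0.3770.
After j more steps, ‖e_{4+j}‖ ≈ 1.15e-04·ρ^j; need ρ^j ≤ 2.0e-8/1.15e-04 = 0.000173913.
j ≥ ln(0.000173913)/ln(0.3770) = -8.6570/-0.97551 = 8.874.
So 9 more iterations are needed.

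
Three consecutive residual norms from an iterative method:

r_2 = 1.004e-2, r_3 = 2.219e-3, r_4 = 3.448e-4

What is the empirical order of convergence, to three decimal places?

1.233

p ≈ ln(r_4/r_3) / ln(r_3/r_2)
  = ln(3.448e-4/2.219e-3) / ln(2.219e-3/1.004e-2)
  = ln(0.155385) / ln(0.221016)
  = -1.861849 / -1.509520 ≈ 1.233405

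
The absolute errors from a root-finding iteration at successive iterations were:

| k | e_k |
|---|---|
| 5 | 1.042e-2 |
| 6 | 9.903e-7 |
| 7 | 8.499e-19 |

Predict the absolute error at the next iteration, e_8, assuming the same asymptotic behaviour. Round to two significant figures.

First estimate the order: p ≈ ln(e_7/e_6) / ln(e_6/e_5) = ln(8.499e-19/9.903e-7)/ln(9.903e-7/1.042e-2) = ln(8.58225e-13)/ln(9.50384e-05) ≈ 3.0000.
Then e_8 ≈ e_7·(e_7/e_6)^p = 8.499e-19·(8.58225e-13)^3.0000 = 8.499e-19·6.32126e-37 ≈ 5.372e-55.

5.4e-55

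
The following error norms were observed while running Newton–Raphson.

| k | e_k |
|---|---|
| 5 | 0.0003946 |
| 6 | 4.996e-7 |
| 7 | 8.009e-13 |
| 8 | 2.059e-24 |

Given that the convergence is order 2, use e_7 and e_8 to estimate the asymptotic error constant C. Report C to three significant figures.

3.21

C ≈ e_8 / e_7^2
  = 2.059e-24 / (8.009e-13)^2
  = 2.059e-24 / 6.41441e-25 ≈ 3.21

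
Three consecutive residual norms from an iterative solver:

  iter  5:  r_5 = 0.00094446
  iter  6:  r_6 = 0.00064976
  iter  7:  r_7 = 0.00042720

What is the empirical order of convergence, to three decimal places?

p ≈ ln(r_7/r_6) / ln(r_6/r_5)
  = ln(0.00042720/0.00064976) / ln(0.00064976/0.00094446)
  = ln(0.657474) / ln(0.68797)
  = -0.419350 / -0.374010 ≈ 1.121227

1.121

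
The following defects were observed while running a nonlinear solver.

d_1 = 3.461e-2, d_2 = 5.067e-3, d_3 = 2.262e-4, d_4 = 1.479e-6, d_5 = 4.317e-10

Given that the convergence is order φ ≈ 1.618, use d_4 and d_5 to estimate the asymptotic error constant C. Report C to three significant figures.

1.17

C ≈ d_5 / d_4^1.618
  = 4.317e-10 / (1.479e-6)^1.618
  = 4.317e-10 / 3.68985e-10 ≈ 1.17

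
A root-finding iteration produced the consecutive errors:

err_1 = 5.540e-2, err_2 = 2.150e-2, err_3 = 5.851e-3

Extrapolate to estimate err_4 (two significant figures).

First estimate the order: p ≈ ln(err_3/err_2) / ln(err_2/err_1) = ln(5.851e-3/2.150e-2)/ln(2.150e-2/5.540e-2) = ln(0.27214)/ln(0.388087) ≈ 1.3750.
Then err_4 ≈ err_3·(err_3/err_2)^p = 5.851e-3·(0.27214)^1.3750 = 5.851e-3·0.167047 ≈ 0.0009774.

9.8e-4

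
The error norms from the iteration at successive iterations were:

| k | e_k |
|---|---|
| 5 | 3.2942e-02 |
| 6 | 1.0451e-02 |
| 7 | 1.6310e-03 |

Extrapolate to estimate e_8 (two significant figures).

First estimate the order: p ≈ ln(e_7/e_6) / ln(e_6/e_5) = ln(1.6310e-03/1.0451e-02)/ln(1.0451e-02/3.2942e-02) = ln(0.156062)/ln(0.317255) ≈ 1.6180.
Then e_8 ≈ e_7·(e_7/e_6)^p = 1.6310e-03·(0.156062)^1.6180 = 1.6310e-03·0.0495171 ≈ 8.076e-05.

8.1e-5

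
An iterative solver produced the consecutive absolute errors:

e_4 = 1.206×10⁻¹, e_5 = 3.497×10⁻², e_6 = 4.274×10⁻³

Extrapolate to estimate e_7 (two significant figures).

First estimate the order: p ≈ ln(e_6/e_5) / ln(e_5/e_4) = ln(4.274×10⁻³/3.497×10⁻²)/ln(3.497×10⁻²/1.206×10⁻¹) = ln(0.122219)/ln(0.289967) ≈ 1.6979.
Then e_7 ≈ e_6·(e_6/e_5)^p = 4.274×10⁻³·(0.122219)^1.6979 = 4.274×10⁻³·0.0281873 ≈ 0.0001205.

1.2e-4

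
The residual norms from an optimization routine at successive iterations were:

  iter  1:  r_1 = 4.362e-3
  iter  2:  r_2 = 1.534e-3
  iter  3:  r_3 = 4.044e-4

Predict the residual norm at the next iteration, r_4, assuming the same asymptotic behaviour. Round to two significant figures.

7.4e-5

First estimate the order: p ≈ ln(r_3/r_2) / ln(r_2/r_1) = ln(4.044e-4/1.534e-3)/ln(1.534e-3/4.362e-3) = ln(0.263625)/ln(0.351674) ≈ 1.2758.
Then r_4 ≈ r_3·(r_3/r_2)^p = 4.044e-4·(0.263625)^1.2758 = 4.044e-4·0.182513 ≈ 7.381e-05.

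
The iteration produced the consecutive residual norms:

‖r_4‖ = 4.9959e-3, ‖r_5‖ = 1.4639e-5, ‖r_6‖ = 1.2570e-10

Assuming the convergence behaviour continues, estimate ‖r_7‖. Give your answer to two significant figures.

First estimate the order: p ≈ ln(‖r_6‖/‖r_5‖) / ln(‖r_5‖/‖r_4‖) = ln(1.2570e-10/1.4639e-5)/ln(1.4639e-5/4.9959e-3) = ln(8.58665e-06)/ln(0.0029302) ≈ 2.0000.
Then ‖r_7‖ ≈ ‖r_6‖·(‖r_6‖/‖r_5‖)^p = 1.2570e-10·(8.58665e-06)^2.0000 = 1.2570e-10·7.37306e-11 ≈ 9.268e-21.

9.3e-21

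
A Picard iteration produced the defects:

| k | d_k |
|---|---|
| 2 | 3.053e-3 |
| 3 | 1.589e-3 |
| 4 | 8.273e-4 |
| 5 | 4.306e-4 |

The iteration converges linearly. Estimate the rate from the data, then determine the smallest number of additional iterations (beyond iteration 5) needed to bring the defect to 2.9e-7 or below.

12

Rate ρ ≈ d_5/d_4 = 4.306e-4/8.273e-4 = 0.5205.
After j more steps, d_{5+j} ≈ 4.306e-4·ρ^j; need ρ^j ≤ 2.9e-7/4.306e-4 = 0.000673479.
j ≥ ln(0.000673479)/ln(0.5205) = -7.3031/-0.65297 = 11.184.
So 12 more iterations are needed.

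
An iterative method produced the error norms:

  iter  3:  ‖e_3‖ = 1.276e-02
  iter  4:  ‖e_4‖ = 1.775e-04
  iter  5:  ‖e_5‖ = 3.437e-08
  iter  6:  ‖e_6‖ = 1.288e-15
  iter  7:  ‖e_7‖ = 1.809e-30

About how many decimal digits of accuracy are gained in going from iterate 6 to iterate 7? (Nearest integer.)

Digits gained ≈ log₁₀(‖e_6‖/‖e_7‖) = log₁₀(1.288e-15/1.809e-30) = log₁₀(7.11996e+14) ≈ 14.852.

15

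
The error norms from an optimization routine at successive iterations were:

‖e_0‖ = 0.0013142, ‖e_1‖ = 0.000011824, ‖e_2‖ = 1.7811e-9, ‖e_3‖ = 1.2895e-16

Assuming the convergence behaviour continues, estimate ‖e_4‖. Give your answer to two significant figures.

First estimate the order: p ≈ ln(‖e_3‖/‖e_2‖) / ln(‖e_2‖/‖e_1‖) = ln(1.2895e-16/1.7811e-9)/ln(1.7811e-9/0.000011824) = ln(7.23991e-08)/ln(0.000150634) ≈ 1.8682.
Then ‖e_4‖ ≈ ‖e_3‖·(‖e_3‖/‖e_2‖)^p = 1.2895e-16·(7.23991e-08)^1.8682 = 1.2895e-16·4.57671e-14 ≈ 5.902e-30.

5.9e-30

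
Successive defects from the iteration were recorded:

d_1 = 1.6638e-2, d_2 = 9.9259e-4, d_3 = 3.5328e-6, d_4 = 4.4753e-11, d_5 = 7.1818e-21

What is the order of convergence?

Consecutive ratios: d_5/d_4 = 7.1818e-21/4.4753e-11 = 1.60476e-10, d_4/d_3 = 4.4753e-11/3.5328e-6 = 1.26679e-05.
p ≈ ln(1.60476e-10)/ln(1.26679e-05) = -22.5529/-11.2764 ≈ 2.00.
So the convergence is quadratic (order 2).

2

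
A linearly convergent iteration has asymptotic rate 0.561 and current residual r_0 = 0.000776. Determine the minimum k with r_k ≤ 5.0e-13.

After k steps, r_k ≈ 0.000776·0.561^k.
Need 0.561^k ≤ 5.0e-13/0.000776 = 6.4433e-10.
k ≥ ln(6.4433e-10)/ln(0.561) = -21.1628/-0.57803 = 36.612.
Smallest integer k = 37.

37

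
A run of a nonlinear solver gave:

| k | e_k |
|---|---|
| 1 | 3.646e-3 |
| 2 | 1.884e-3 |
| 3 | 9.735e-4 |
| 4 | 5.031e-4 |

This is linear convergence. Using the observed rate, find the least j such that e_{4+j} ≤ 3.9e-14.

36

Rate ρ ≈ e_4/e_3 = 5.031e-4/9.735e-4 = 0.5168.
After j more steps, e_{4+j} ≈ 5.031e-4·ρ^j; need ρ^j ≤ 3.9e-14/5.031e-4 = 7.75194e-11.
j ≥ ln(7.75194e-11)/ln(0.5168) = -23.2805/-0.66010 = 35.268.
So 36 more iterations are needed.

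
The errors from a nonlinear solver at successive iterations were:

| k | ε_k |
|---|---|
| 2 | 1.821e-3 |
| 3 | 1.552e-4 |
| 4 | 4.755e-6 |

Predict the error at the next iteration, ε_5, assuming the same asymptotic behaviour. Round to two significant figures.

First estimate the order: p ≈ ln(ε_4/ε_3) / ln(ε_3/ε_2) = ln(4.755e-6/1.552e-4)/ln(1.552e-4/1.821e-3) = ln(0.0306379)/ln(0.0852279) ≈ 1.4155.
Then ε_5 ≈ ε_4·(ε_4/ε_3)^p = 4.755e-6·(0.0306379)^1.4155 = 4.755e-6·0.00719945 ≈ 3.423e-08.

3.4e-8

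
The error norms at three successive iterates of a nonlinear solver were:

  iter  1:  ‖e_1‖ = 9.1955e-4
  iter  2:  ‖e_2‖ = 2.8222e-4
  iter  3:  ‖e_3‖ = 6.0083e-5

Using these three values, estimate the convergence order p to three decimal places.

p ≈ ln(‖e_3‖/‖e_2‖) / ln(‖e_2‖/‖e_1‖)
  = ln(6.0083e-5/2.8222e-4) / ln(2.8222e-4/9.1955e-4)
  = ln(0.212894) / ln(0.306911)
  = -1.546961 / -1.181197 ≈ 1.309655

1.310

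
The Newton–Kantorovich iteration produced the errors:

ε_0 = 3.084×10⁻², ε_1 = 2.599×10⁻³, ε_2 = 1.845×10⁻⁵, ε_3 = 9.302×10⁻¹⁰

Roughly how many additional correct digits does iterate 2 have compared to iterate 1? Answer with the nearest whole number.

2

Digits gained ≈ log₁₀(ε_1/ε_2) = log₁₀(2.599×10⁻³/1.845×10⁻⁵) = log₁₀(140.867) ≈ 2.149.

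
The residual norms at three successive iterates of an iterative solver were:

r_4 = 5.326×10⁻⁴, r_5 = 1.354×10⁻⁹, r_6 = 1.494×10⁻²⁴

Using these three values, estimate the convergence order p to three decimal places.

2.673

p ≈ ln(r_6/r_5) / ln(r_5/r_4)
  = ln(1.494×10⁻²⁴/1.354×10⁻⁹) / ln(1.354×10⁻⁹/5.326×10⁻⁴)
  = ln(1.1034e-15) / ln(2.54225e-06)
  = -34.440380 / -12.882461 ≈ 2.673432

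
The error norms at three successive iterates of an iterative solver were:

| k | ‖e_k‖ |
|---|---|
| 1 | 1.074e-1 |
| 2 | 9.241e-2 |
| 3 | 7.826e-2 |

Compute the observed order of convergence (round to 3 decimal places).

p ≈ ln(‖e_3‖/‖e_2‖) / ln(‖e_2‖/‖e_1‖)
  = ln(7.826e-2/9.241e-2) / ln(9.241e-2/1.074e-1)
  = ln(0.846878) / ln(0.860428)
  = -0.166199 / -0.150325 ≈ 1.105598

1.106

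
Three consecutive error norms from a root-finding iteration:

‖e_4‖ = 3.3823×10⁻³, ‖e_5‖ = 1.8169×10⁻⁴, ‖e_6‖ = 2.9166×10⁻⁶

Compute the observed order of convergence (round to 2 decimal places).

1.41

p ≈ ln(‖e_6‖/‖e_5‖) / ln(‖e_5‖/‖e_4‖)
  = ln(2.9166×10⁻⁶/1.8169×10⁻⁴) / ln(1.8169×10⁻⁴/3.3823×10⁻³)
  = ln(0.0160526) / ln(0.0537179)
  = -4.13188 / -2.92401 ≈ 1.41309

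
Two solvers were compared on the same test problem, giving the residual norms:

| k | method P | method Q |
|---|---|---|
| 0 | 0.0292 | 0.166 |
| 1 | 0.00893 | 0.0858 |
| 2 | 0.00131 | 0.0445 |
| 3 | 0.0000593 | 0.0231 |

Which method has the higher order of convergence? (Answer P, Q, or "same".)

Method P: p ≈ ln(0.0000593/0.00131)/ln(0.00131/0.00893) ≈ 1.61.
Method Q: p ≈ ln(0.0231/0.0445)/ln(0.0445/0.0858) ≈ 1.00.
Method P has the higher order (≈1.6 vs ≈1.0).

P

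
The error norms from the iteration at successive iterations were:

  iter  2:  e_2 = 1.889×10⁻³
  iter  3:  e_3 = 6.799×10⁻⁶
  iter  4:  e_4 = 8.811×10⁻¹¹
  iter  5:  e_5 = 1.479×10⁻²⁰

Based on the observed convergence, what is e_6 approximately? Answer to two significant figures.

4.2e-40

First estimate the order: p ≈ ln(e_5/e_4) / ln(e_4/e_3) = ln(1.479×10⁻²⁰/8.811×10⁻¹¹)/ln(8.811×10⁻¹¹/6.799×10⁻⁶) = ln(1.67858e-10)/ln(1.29593e-05) ≈ 2.0000.
Then e_6 ≈ e_5·(e_5/e_4)^p = 1.479×10⁻²⁰·(1.67858e-10)^2.0000 = 1.479×10⁻²⁰·2.81763e-20 ≈ 4.167e-40.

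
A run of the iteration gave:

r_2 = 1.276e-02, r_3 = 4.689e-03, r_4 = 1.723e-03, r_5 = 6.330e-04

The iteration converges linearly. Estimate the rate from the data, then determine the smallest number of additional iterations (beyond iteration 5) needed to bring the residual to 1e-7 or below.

Rate ρ ≈ r_5/r_4 = 6.330e-04/1.723e-03 = 0.3674.
After j more steps, r_{5+j} ≈ 6.330e-04·ρ^j; need ρ^j ≤ 1e-7/6.330e-04 = 0.000157978.
j ≥ ln(0.000157978)/ln(0.3674) = -8.7531/-1.00130 = 8.742.
So 9 more iterations are needed.

9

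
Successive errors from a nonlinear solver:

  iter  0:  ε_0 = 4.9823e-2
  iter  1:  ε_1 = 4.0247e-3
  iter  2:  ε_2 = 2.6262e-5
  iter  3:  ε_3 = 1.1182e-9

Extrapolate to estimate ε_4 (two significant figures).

First estimate the order: p ≈ ln(ε_3/ε_2) / ln(ε_2/ε_1) = ln(1.1182e-9/2.6262e-5)/ln(2.6262e-5/4.0247e-3) = ln(4.25786e-05)/ln(0.00652521) ≈ 2.0000.
Then ε_4 ≈ ε_3·(ε_3/ε_2)^p = 1.1182e-9·(4.25786e-05)^2.0000 = 1.1182e-9·1.81294e-09 ≈ 2.027e-18.

2.0e-18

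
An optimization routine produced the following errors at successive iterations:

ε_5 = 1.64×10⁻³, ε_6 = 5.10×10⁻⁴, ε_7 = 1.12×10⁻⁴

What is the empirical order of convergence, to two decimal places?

p ≈ ln(ε_7/ε_6) / ln(ε_6/ε_5)
  = ln(1.12×10⁻⁴/5.10×10⁻⁴) / ln(5.10×10⁻⁴/1.64×10⁻³)
  = ln(0.219608) / ln(0.310976)
  = -1.51591 / -1.16804 ≈ 1.29782

1.30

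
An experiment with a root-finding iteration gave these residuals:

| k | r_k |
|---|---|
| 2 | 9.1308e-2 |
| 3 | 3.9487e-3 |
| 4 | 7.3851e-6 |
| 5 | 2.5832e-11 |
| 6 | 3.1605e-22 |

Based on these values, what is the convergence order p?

2

Consecutive ratios: r_6/r_5 = 3.1605e-22/2.5832e-11 = 1.22348e-11, r_5/r_4 = 2.5832e-11/7.3851e-6 = 3.49785e-06.
p ≈ ln(1.22348e-11)/ln(3.49785e-06) = -25.1267/-12.5634 ≈ 2.00.
So the convergence is quadratic (order 2).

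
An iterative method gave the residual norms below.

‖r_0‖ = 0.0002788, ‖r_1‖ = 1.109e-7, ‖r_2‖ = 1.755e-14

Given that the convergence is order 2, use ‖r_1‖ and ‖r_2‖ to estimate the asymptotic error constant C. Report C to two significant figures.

C ≈ ‖r_2‖ / ‖r_1‖^2
  = 1.755e-14 / (1.109e-7)^2
  = 1.755e-14 / 1.22988e-14 ≈ 1.427

1.4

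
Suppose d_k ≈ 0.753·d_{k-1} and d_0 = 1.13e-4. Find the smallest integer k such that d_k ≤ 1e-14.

After k steps, d_k ≈ 1.13e-4·0.753^k.
Need 0.753^k ≤ 1e-14/1.13e-4 = 8.84956e-11.
k ≥ ln(8.84956e-11)/ln(0.753) = -23.1481/-0.28369 = 81.596.
Smallest integer k = 82.

82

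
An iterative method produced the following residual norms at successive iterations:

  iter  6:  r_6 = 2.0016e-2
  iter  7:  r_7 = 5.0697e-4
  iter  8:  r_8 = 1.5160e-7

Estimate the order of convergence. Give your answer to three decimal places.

2.208

p ≈ ln(r_8/r_7) / ln(r_7/r_6)
  = ln(1.5160e-7/5.0697e-4) / ln(5.0697e-4/2.0016e-2)
  = ln(0.000299032) / ln(0.0253282)
  = -8.114960 / -3.675837 ≈ 2.207650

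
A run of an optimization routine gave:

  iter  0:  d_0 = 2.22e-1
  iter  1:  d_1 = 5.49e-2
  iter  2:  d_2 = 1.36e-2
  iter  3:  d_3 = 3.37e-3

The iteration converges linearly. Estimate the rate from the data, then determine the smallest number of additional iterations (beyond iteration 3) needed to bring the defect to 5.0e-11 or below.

Rate ρ ≈ d_3/d_2 = 3.37e-3/1.36e-2 = 0.2478.
After j more steps, d_{3+j} ≈ 3.37e-3·ρ^j; need ρ^j ≤ 5.0e-11/3.37e-3 = 1.48368e-08.
j ≥ ln(1.48368e-08)/ln(0.2478) = -18.0262/-1.39513 = 12.921.
So 13 more iterations are needed.

13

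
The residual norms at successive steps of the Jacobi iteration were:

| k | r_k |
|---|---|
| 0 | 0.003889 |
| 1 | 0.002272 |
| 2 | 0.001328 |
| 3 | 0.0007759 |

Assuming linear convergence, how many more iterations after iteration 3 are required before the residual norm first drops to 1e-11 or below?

Rate ρ ≈ r_3/r_2 = 0.0007759/0.001328 = 0.5843.
After j more steps, r_{3+j} ≈ 0.0007759·ρ^j; need ρ^j ≤ 1e-11/0.0007759 = 1.28883e-08.
j ≥ ln(1.28883e-08)/ln(0.5843) = -18.1669/-0.53734 = 33.809.
So 34 more iterations are needed.

34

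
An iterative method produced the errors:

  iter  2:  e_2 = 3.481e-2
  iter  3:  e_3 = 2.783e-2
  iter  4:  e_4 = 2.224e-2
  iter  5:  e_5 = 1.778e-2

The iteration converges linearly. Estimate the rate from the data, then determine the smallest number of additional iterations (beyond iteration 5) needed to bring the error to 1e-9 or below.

Rate ρ ≈ e_5/e_4 = 1.778e-2/2.224e-2 = 0.7995.
After j more steps, e_{5+j} ≈ 1.778e-2·ρ^j; need ρ^j ≤ 1e-9/1.778e-2 = 5.6243e-08.
j ≥ ln(5.6243e-08)/ln(0.7995) = -16.6936/-0.22377 = 74.602.
So 75 more iterations are needed.

75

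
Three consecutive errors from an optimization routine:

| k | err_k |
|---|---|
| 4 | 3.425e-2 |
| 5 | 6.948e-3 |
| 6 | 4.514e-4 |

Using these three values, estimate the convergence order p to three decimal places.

1.714

p ≈ ln(err_6/err_5) / ln(err_5/err_4)
  = ln(4.514e-4/6.948e-3) / ln(6.948e-3/3.425e-2)
  = ln(0.0649683) / ln(0.202861)
  = -2.733856 / -1.595234 ≈ 1.713765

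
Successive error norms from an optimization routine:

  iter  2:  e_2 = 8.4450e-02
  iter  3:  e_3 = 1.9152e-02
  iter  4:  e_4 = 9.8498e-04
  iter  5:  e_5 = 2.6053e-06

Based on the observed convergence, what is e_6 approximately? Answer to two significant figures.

First estimate the order: p ≈ ln(e_5/e_4) / ln(e_4/e_3) = ln(2.6053e-06/9.8498e-04)/ln(9.8498e-04/1.9152e-02) = ln(0.00264503)/ln(0.0514296) ≈ 2.0000.
Then e_6 ≈ e_5·(e_5/e_4)^p = 2.6053e-06·(0.00264503)^2.0000 = 2.6053e-06·6.99618e-06 ≈ 1.823e-11.

1.8e-11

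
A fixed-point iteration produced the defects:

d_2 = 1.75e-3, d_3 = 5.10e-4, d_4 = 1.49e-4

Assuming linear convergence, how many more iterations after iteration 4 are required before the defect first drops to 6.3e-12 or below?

Rate ρ ≈ d_4/d_3 = 1.49e-4/5.10e-4 = 0.2922.
After j more steps, d_{4+j} ≈ 1.49e-4·ρ^j; need ρ^j ≤ 6.3e-12/1.49e-4 = 4.22819e-08.
j ≥ ln(4.22819e-08)/ln(0.2922) = -16.9789/-1.23032 = 13.800.
So 14 more iterations are needed.

14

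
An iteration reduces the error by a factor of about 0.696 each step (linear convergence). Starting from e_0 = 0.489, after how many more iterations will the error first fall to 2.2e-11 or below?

After k steps, e_k ≈ 0.489·0.696^k.
Need 0.696^k ≤ 2.2e-11/0.489 = 4.49898e-11.
k ≥ ln(4.49898e-11)/ln(0.696) = -23.8246/-0.36241 = 65.739.
Smallest integer k = 66.

66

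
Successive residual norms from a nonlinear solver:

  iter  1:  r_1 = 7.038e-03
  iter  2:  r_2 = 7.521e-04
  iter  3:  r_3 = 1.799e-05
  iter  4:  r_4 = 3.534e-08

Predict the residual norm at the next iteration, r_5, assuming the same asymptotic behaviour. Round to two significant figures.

1.1e-12

First estimate the order: p ≈ ln(r_4/r_3) / ln(r_3/r_2) = ln(3.534e-08/1.799e-05)/ln(1.799e-05/7.521e-04) = ln(0.00196442)/ln(0.0239197) ≈ 1.6696.
Then r_5 ≈ r_4·(r_4/r_3)^p = 3.534e-08·(0.00196442)^1.6696 = 3.534e-08·3.02541e-05 ≈ 1.069e-12.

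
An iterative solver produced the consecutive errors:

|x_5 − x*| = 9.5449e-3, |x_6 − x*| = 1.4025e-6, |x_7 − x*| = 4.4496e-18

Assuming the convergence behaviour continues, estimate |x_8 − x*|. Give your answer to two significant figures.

First estimate the order: p ≈ ln(|x_7 − x*|/|x_6 − x*|) / ln(|x_6 − x*|/|x_5 − x*|) = ln(4.4496e-18/1.4025e-6)/ln(1.4025e-6/9.5449e-3) = ln(3.17262e-12)/ln(0.000146937) ≈ 3.0000.
Then |x_8 − x*| ≈ |x_7 − x*|·(|x_7 − x*|/|x_6 − x*|)^p = 4.4496e-18·(3.17262e-12)^3.0000 = 4.4496e-18·3.19341e-35 ≈ 1.421e-52.

1.4e-52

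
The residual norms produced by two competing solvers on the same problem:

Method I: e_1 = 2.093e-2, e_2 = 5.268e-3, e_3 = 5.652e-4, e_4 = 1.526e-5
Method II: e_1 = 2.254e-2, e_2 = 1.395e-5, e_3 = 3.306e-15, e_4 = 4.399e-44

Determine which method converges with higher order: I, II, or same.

II

Method I: p ≈ ln(1.526e-5/5.652e-4)/ln(5.652e-4/5.268e-3) ≈ 1.62.
Method II: p ≈ ln(4.399e-44/3.306e-15)/ln(3.306e-15/1.395e-5) ≈ 3.00.
Method II has the higher order (≈3.0 vs ≈1.6).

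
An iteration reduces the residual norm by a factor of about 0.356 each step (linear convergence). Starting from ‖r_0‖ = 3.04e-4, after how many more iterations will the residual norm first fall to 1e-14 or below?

24

After k steps, ‖r_k‖ ≈ 3.04e-4·0.356^k.
Need 0.356^k ≤ 1e-14/3.04e-4 = 3.28947e-11.
k ≥ ln(3.28947e-11)/ln(0.356) = -24.1377/-1.03282 = 23.371.
Smallest integer k = 24.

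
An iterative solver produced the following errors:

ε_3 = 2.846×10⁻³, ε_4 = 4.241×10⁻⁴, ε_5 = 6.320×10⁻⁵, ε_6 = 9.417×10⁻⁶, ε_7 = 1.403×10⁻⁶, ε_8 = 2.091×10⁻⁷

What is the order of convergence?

Consecutive ratios: ε_8/ε_7 = 2.091×10⁻⁷/1.403×10⁻⁶ = 0.149038, ε_7/ε_6 = 1.403×10⁻⁶/9.417×10⁻⁶ = 0.148986.
p ≈ ln(0.149038)/ln(0.148986) = -1.9036/-1.9039 ≈ 1.00.
So the convergence is linear (order 1).

1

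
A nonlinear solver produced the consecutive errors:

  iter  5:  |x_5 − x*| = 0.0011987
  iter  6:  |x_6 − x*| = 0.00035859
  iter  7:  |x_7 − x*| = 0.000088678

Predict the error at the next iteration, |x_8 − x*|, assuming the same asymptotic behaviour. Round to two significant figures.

First estimate the order: p ≈ ln(|x_7 − x*|/|x_6 − x*|) / ln(|x_6 − x*|/|x_5 − x*|) = ln(0.000088678/0.00035859)/ln(0.00035859/0.0011987) = ln(0.247296)/ln(0.299149) ≈ 1.1577.
Then |x_8 − x*| ≈ |x_7 − x*|·(|x_7 − x*|/|x_6 − x*|)^p = 0.000088678·(0.247296)^1.1577 = 0.000088678·0.198393 ≈ 1.759e-05.

1.8e-5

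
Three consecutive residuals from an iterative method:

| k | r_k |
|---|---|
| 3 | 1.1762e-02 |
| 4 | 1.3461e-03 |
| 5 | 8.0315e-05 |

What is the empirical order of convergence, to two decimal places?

1.30

p ≈ ln(r_5/r_4) / ln(r_4/r_3)
  = ln(8.0315e-05/1.3461e-03) / ln(1.3461e-03/1.1762e-02)
  = ln(0.059665) / ln(0.114445)
  = -2.81901 / -2.16766 ≈ 1.30049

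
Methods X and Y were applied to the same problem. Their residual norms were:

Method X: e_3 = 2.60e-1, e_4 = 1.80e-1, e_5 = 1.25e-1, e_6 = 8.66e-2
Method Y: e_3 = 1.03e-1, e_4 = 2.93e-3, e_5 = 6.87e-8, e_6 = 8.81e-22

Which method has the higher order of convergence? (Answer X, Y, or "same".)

Y

Method X: p ≈ ln(8.66e-2/1.25e-1)/ln(1.25e-1/1.80e-1) ≈ 1.01.
Method Y: p ≈ ln(8.81e-22/6.87e-8)/ln(6.87e-8/2.93e-3) ≈ 3.00.
Method Y has the higher order (≈3.0 vs ≈1.0).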